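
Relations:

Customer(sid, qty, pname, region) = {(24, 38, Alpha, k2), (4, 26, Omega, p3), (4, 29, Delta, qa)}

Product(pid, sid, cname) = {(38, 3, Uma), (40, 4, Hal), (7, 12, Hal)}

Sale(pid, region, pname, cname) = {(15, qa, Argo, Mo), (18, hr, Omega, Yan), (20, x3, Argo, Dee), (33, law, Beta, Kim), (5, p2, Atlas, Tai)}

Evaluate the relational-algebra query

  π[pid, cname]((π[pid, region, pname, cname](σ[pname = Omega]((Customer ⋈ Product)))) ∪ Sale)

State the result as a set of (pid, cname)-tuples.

{(15, Mo), (18, Yan), (20, Dee), (33, Kim), (40, Hal), (5, Tai)}

Customer ⋈ Product (natural join on sid): {(4, 26, Omega, p3, 40, Hal), (4, 29, Delta, qa, 40, Hal)}
σ[pname = Omega]: keep tuples satisfying pname = Omega → {(4, 26, Omega, p3, 40, Hal)}
π_{pid, region, pname, cname} gives {(40, p3, Omega, Hal)}.
Set union of the two operands is {(15, qa, Argo, Mo), (18, hr, Omega, Yan), (20, x3, Argo, Dee), (33, law, Beta, Kim), (40, p3, Omega, Hal), (5, p2, Atlas, Tai)}.
π_{pid, cname} gives {(15, Mo), (18, Yan), (20, Dee), (33, Kim), (40, Hal), (5, Tai)}.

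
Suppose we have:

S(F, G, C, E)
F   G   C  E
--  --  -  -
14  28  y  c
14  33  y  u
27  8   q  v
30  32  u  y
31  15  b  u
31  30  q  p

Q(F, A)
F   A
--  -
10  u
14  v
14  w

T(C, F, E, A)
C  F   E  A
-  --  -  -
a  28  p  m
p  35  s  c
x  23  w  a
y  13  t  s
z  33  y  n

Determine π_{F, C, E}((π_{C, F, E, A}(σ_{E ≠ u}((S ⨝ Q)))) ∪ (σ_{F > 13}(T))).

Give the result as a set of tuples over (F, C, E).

{(14, y, c), (23, x, w), (28, a, p), (33, z, y), (35, p, s)}

S ⋈ Q (natural join on F): {(14, 28, y, c, v), (14, 28, y, c, w), (14, 33, y, u, v), (14, 33, y, u, w)}
Selection E ≠ u: {(14, 28, y, c, v), (14, 28, y, c, w)}
π_{C, F, E, A} gives {(y, 14, c, v), (y, 14, c, w)}.
Selection F > 13: {(a, 28, p, m), (p, 35, s, c), (x, 23, w, a), (z, 33, y, n)}
Taking the union: {(a, 28, p, m), (p, 35, s, c), (x, 23, w, a), (y, 14, c, v), (y, 14, c, w), (z, 33, y, n)}
π_{F, C, E} gives {(14, y, c), (23, x, w), (28, a, p), (33, z, y), (35, p, s)} (1 duplicate(s) eliminated).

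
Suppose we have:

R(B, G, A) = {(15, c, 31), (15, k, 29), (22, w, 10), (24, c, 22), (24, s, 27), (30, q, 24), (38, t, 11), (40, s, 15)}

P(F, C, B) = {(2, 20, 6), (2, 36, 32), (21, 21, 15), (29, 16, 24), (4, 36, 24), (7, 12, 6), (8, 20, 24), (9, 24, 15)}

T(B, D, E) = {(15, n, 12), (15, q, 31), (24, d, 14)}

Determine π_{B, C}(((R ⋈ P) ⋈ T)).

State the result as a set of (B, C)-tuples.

{(15, 21), (15, 24), (24, 16), (24, 20), (24, 36)}

R ⋈ P (natural join on B): {(15, c, 31, 21, 21), (15, c, 31, 9, 24), (15, k, 29, 21, 21), (15, k, 29, 9, 24), (24, c, 22, 29, 16), (24, c, 22, 4, 36), (24, c, 22, 8, 20), (24, s, 27, 29, 16), (24, s, 27, 4, 36), (24, s, 27, 8, 20)}
(R ⋈ P) ⋈ T (natural join on B): {(15, c, 31, 21, 21, n, 12), (15, c, 31, 21, 21, q, 31), (15, c, 31, 9, 24, n, 12), (15, c, 31, 9, 24, q, 31), (15, k, 29, 21, 21, n, 12), (15, k, 29, 21, 21, q, 31), (15, k, 29, 9, 24, n, 12), (15, k, 29, 9, 24, q, 31), (24, c, 22, 29, 16, d, 14), (24, c, 22, 4, 36, d, 14), (24, c, 22, 8, 20, d, 14), (24, s, 27, 29, 16, d, 14), (24, s, 27, 4, 36, d, 14), (24, s, 27, 8, 20, d, 14)}
Projecting to B, C (9 duplicate(s) eliminated): {(15, 21), (15, 24), (24, 16), (24, 20), (24, 36)}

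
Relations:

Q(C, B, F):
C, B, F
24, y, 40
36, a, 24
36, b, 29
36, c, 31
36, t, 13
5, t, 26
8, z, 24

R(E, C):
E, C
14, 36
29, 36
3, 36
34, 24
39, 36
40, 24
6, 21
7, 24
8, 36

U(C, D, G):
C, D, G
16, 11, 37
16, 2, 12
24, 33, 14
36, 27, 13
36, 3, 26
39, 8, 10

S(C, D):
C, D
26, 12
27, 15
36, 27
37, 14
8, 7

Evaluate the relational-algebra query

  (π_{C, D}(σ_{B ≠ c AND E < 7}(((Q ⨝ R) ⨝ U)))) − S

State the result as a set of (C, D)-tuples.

{(36, 3)}

Natural join on C: {(24, y, 40, 34), (24, y, 40, 40), (24, y, 40, 7), (36, a, 24, 14), (36, a, 24, 29), (36, a, 24, 3), (36, a, 24, 39), (36, a, 24, 8), (36, b, 29, 14), (36, b, 29, 29), (36, b, 29, 3), (36, b, 29, 39), (36, b, 29, 8), (36, c, 31, 14), (36, c, 31, 29), (36, c, 31, 3), (36, c, 31, 39), (36, c, 31, 8), (36, t, 13, 14), (36, t, 13, 29), (36, t, 13, 3), (36, t, 13, 39), (36, t, 13, 8)}
Natural join on C: {(24, y, 40, 34, 33, 14), (24, y, 40, 40, 33, 14), (24, y, 40, 7, 33, 14), (36, a, 24, 14, 27, 13), (36, a, 24, 14, 3, 26), (36, a, 24, 29, 27, 13), (36, a, 24, 29, 3, 26), (36, a, 24, 3, 27, 13), (36, a, 24, 3, 3, 26), (36, a, 24, 39, 27, 13), (36, a, 24, 39, 3, 26), (36, a, 24, 8, 27, 13), (36, a, 24, 8, 3, 26), (36, b, 29, 14, 27, 13), (36, b, 29, 14, 3, 26), (36, b, 29, 29, 27, 13), (36, b, 29, 29, 3, 26), (36, b, 29, 3, 27, 13), (36, b, 29, 3, 3, 26), (36, b, 29, 39, 27, 13), (36, b, 29, 39, 3, 26), (36, b, 29, 8, 27, 13), (36, b, 29, 8, 3, 26), (36, c, 31, 14, 27, 13), (36, c, 31, 14, 3, 26), (36, c, 31, 29, 27, 13), (36, c, 31, 29, 3, 26), (36, c, 31, 3, 27, 13), (36, c, 31, 3, 3, 26), (36, c, 31, 39, 27, 13), (36, c, 31, 39, 3, 26), (36, c, 31, 8, 27, 13), (36, c, 31, 8, 3, 26), (36, t, 13, 14, 27, 13), (36, t, 13, 14, 3, 26), (36, t, 13, 29, 27, 13), (36, t, 13, 29, 3, 26), (36, t, 13, 3, 27, 13), (36, t, 13, 3, 3, 26), (36, t, 13, 39, 27, 13), (36, t, 13, 39, 3, 26), (36, t, 13, 8, 27, 13), (36, t, 13, 8, 3, 26)}
Selection B ≠ c AND E < 7: {(36, a, 24, 3, 27, 13), (36, a, 24, 3, 3, 26), (36, b, 29, 3, 27, 13), (36, b, 29, 3, 3, 26), (36, t, 13, 3, 27, 13), (36, t, 13, 3, 3, 26)}
π[C, D]: project onto (C, D) (4 duplicate(s) eliminated) → {(36, 27), (36, 3)}
Taking the difference: {(36, 3)}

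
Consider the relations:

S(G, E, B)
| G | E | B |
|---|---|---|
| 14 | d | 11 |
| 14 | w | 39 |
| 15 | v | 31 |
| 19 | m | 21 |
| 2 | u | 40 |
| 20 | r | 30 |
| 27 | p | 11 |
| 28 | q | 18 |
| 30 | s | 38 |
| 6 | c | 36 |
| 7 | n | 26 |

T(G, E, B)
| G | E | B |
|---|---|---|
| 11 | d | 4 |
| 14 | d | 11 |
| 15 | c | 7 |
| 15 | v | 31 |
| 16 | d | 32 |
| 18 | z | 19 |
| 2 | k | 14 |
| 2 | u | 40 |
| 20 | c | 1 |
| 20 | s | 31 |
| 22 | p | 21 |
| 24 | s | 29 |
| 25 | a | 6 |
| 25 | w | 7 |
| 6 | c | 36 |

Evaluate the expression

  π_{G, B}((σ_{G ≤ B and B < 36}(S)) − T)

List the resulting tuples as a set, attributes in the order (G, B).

{(19, 21), (20, 30), (7, 26)}

σ[G ≤ B and B < 36]: keep tuples satisfying G ≤ B and B < 36 → {(15, v, 31), (19, m, 21), (20, r, 30), (7, n, 26)}
Difference: {(15, v, 31), (19, m, 21), (20, r, 30), (7, n, 26)} with {(11, d, 4), (14, d, 11), (15, c, 7), (15, v, 31), (16, d, 32), (18, z, 19), (2, k, 14), (2, u, 40), (20, c, 1), (20, s, 31), (22, p, 21), (24, s, 29), (25, a, 6), (25, w, 7), (6, c, 36)} → {(19, m, 21), (20, r, 30), (7, n, 26)}
Projecting to G, B: {(19, 21), (20, 30), (7, 26)}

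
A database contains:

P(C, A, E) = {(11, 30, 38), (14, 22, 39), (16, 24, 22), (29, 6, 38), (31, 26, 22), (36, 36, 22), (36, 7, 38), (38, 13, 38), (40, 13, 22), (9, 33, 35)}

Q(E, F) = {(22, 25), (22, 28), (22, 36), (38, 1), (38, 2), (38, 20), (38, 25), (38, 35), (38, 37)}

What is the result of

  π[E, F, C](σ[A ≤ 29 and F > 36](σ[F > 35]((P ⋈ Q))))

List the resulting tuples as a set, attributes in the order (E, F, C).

{(38, 37, 29), (38, 37, 36), (38, 37, 38)}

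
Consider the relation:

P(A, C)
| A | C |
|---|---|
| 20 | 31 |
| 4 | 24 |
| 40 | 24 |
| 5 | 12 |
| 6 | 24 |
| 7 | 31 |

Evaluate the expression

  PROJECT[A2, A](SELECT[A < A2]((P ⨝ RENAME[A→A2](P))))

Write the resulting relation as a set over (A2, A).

{(20, 7), (40, 4), (40, 6), (6, 4)}

ρ[A→A2]: schema becomes (A2, C); tuples unchanged.
Joining P and RENAME[A→A2](P) on C yields {(20, 31, 20), (20, 31, 7), (4, 24, 4), (4, 24, 40), (4, 24, 6), (40, 24, 4), (40, 24, 40), (40, 24, 6), (5, 12, 5), (6, 24, 4), (6, 24, 40), (6, 24, 6), (7, 31, 20), (7, 31, 7)}.
Selection A < A2: {(4, 24, 40), (4, 24, 6), (6, 24, 40), (7, 31, 20)}
π_{A2, A} gives {(20, 7), (40, 4), (40, 6), (6, 4)}.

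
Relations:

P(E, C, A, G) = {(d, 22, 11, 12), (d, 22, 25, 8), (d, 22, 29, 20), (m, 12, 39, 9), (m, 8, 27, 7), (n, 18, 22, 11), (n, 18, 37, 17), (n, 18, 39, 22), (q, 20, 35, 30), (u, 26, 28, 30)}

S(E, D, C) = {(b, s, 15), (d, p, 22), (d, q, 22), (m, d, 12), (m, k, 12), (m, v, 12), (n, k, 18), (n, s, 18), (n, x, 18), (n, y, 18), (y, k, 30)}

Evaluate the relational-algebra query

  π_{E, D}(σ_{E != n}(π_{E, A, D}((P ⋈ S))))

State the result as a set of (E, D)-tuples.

{(d, p), (d, q), (m, d), (m, k), (m, v)}

P ⋈ S (natural join on E, C): {(d, 22, 11, 12, p), (d, 22, 11, 12, q), (d, 22, 25, 8, p), (d, 22, 25, 8, q), (d, 22, 29, 20, p), (d, 22, 29, 20, q), (m, 12, 39, 9, d), (m, 12, 39, 9, k), (m, 12, 39, 9, v), (n, 18, 22, 11, k), (n, 18, 22, 11, s), (n, 18, 22, 11, x), (n, 18, 22, 11, y), (n, 18, 37, 17, k), (n, 18, 37, 17, s), (n, 18, 37, 17, x), (n, 18, 37, 17, y), (n, 18, 39, 22, k), (n, 18, 39, 22, s), (n, 18, 39, 22, x), (n, 18, 39, 22, y)}
Projecting to E, A, D: {(d, 11, p), (d, 11, q), (d, 25, p), (d, 25, q), (d, 29, p), (d, 29, q), (m, 39, d), (m, 39, k), (m, 39, v), (n, 22, k), (n, 22, s), (n, 22, x), (n, 22, y), (n, 37, k), (n, 37, s), (n, 37, x), (n, 37, y), (n, 39, k), (n, 39, s), (n, 39, x), (n, 39, y)}
Apply σ_{E != n}; surviving tuples: {(d, 11, p), (d, 11, q), (d, 25, p), (d, 25, q), (d, 29, p), (d, 29, q), (m, 39, d), (m, 39, k), (m, 39, v)}
Projecting to E, D (4 duplicate(s) eliminated): {(d, p), (d, q), (m, d), (m, k), (m, v)}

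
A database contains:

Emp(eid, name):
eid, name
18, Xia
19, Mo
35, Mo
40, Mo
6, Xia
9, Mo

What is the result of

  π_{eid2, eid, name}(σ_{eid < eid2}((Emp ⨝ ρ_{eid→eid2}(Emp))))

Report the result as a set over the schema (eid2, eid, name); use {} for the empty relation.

{(18, 6, Xia), (19, 9, Mo), (35, 19, Mo), (35, 9, Mo), (40, 19, Mo), (40, 35, Mo), (40, 9, Mo)}

ρ[eid→eid2]: schema becomes (eid2, name); tuples unchanged.
Emp ⋈ ρ_{eid→eid2}(Emp) (natural join on name): {(18, Xia, 18), (18, Xia, 6), (19, Mo, 19), (19, Mo, 35), (19, Mo, 40), (19, Mo, 9), (35, Mo, 19), (35, Mo, 35), (35, Mo, 40), (35, Mo, 9), (40, Mo, 19), (40, Mo, 35), (40, Mo, 40), (40, Mo, 9), (6, Xia, 18), (6, Xia, 6), (9, Mo, 19), (9, Mo, 35), (9, Mo, 40), (9, Mo, 9)}
σ[eid < eid2]: keep tuples satisfying eid < eid2 → {(19, Mo, 35), (19, Mo, 40), (35, Mo, 40), (6, Xia, 18), (9, Mo, 19), (9, Mo, 35), (9, Mo, 40)}
π_{eid2, eid, name} gives {(18, 6, Xia), (19, 9, Mo), (35, 19, Mo), (35, 9, Mo), (40, 19, Mo), (40, 35, Mo), (40, 9, Mo)}.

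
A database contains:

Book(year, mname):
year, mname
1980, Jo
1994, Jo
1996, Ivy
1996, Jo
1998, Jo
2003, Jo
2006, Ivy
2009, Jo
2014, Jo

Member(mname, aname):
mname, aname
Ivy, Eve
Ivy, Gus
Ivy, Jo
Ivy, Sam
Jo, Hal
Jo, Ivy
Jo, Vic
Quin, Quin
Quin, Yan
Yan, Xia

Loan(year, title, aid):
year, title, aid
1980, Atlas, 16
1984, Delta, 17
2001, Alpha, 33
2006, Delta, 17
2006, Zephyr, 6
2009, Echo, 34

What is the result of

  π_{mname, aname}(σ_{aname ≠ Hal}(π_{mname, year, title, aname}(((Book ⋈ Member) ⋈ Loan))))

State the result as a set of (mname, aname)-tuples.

{(Ivy, Eve), (Ivy, Gus), (Ivy, Jo), (Ivy, Sam), (Jo, Ivy), (Jo, Vic)}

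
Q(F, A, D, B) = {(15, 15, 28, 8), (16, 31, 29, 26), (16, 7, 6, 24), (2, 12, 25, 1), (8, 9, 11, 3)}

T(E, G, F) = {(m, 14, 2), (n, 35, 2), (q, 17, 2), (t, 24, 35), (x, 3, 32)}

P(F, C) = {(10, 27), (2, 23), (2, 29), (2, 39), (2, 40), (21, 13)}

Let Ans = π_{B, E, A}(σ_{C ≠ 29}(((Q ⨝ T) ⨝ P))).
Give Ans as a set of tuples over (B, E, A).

Natural join on F: {(2, 12, 25, 1, m, 14), (2, 12, 25, 1, n, 35), (2, 12, 25, 1, q, 17)}
Natural join on F: {(2, 12, 25, 1, m, 14, 23), (2, 12, 25, 1, m, 14, 29), (2, 12, 25, 1, m, 14, 39), (2, 12, 25, 1, m, 14, 40), (2, 12, 25, 1, n, 35, 23), (2, 12, 25, 1, n, 35, 29), (2, 12, 25, 1, n, 35, 39), (2, 12, 25, 1, n, 35, 40), (2, 12, 25, 1, q, 17, 23), (2, 12, 25, 1, q, 17, 29), (2, 12, 25, 1, q, 17, 39), (2, 12, 25, 1, q, 17, 40)}
Filtering on C ≠ 29 leaves {(2, 12, 25, 1, m, 14, 23), (2, 12, 25, 1, m, 14, 39), (2, 12, 25, 1, m, 14, 40), (2, 12, 25, 1, n, 35, 23), (2, 12, 25, 1, n, 35, 39), (2, 12, 25, 1, n, 35, 40), (2, 12, 25, 1, q, 17, 23), (2, 12, 25, 1, q, 17, 39), (2, 12, 25, 1, q, 17, 40)}.
π_{B, E, A} gives {(1, m, 12), (1, n, 12), (1, q, 12)} (6 duplicate(s) eliminated).

{(1, m, 12), (1, n, 12), (1, q, 12)}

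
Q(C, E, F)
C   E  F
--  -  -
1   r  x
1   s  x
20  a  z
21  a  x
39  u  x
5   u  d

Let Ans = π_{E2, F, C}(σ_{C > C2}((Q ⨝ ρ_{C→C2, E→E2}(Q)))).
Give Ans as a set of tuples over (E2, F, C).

{(a, x, 39), (r, x, 21), (r, x, 39), (s, x, 21), (s, x, 39)}

ρ[C→C2, E→E2]: schema becomes (C2, E2, F); tuples unchanged.
Natural join on F: {(1, r, x, 1, r), (1, r, x, 1, s), (1, r, x, 21, a), (1, r, x, 39, u), (1, s, x, 1, r), (1, s, x, 1, s), (1, s, x, 21, a), (1, s, x, 39, u), (20, a, z, 20, a), (21, a, x, 1, r), (21, a, x, 1, s), (21, a, x, 21, a), (21, a, x, 39, u), (39, u, x, 1, r), (39, u, x, 1, s), (39, u, x, 21, a), (39, u, x, 39, u), (5, u, d, 5, u)}
Selection C > C2: {(21, a, x, 1, r), (21, a, x, 1, s), (39, u, x, 1, r), (39, u, x, 1, s), (39, u, x, 21, a)}
π[E2, F, C]: project onto (E2, F, C) → {(a, x, 39), (r, x, 21), (r, x, 39), (s, x, 21), (s, x, 39)}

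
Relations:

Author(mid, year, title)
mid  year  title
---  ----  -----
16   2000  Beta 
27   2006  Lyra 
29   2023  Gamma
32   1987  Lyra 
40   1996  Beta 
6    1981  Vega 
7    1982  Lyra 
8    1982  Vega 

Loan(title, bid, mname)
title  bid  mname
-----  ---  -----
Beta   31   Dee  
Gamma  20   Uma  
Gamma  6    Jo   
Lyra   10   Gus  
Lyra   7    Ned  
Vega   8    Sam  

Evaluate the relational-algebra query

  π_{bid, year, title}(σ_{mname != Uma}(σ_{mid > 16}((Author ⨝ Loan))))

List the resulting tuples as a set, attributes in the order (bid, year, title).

Natural join on title: {(16, 2000, Beta, 31, Dee), (27, 2006, Lyra, 10, Gus), (27, 2006, Lyra, 7, Ned), (29, 2023, Gamma, 20, Uma), (29, 2023, Gamma, 6, Jo), (32, 1987, Lyra, 10, Gus), (32, 1987, Lyra, 7, Ned), (40, 1996, Beta, 31, Dee), (6, 1981, Vega, 8, Sam), (7, 1982, Lyra, 10, Gus), (7, 1982, Lyra, 7, Ned), (8, 1982, Vega, 8, Sam)}
Apply σ_{mid > 16}; surviving tuples: {(27, 2006, Lyra, 10, Gus), (27, 2006, Lyra, 7, Ned), (29, 2023, Gamma, 20, Uma), (29, 2023, Gamma, 6, Jo), (32, 1987, Lyra, 10, Gus), (32, 1987, Lyra, 7, Ned), (40, 1996, Beta, 31, Dee)}
Apply σ_{mname != Uma}; surviving tuples: {(27, 2006, Lyra, 10, Gus), (27, 2006, Lyra, 7, Ned), (29, 2023, Gamma, 6, Jo), (32, 1987, Lyra, 10, Gus), (32, 1987, Lyra, 7, Ned), (40, 1996, Beta, 31, Dee)}
Projecting to bid, year, title: {(10, 1987, Lyra), (10, 2006, Lyra), (31, 1996, Beta), (6, 2023, Gamma), (7, 1987, Lyra), (7, 2006, Lyra)}

{(10, 1987, Lyra), (10, 2006, Lyra), (31, 1996, Beta), (6, 2023, Gamma), (7, 1987, Lyra), (7, 2006, Lyra)}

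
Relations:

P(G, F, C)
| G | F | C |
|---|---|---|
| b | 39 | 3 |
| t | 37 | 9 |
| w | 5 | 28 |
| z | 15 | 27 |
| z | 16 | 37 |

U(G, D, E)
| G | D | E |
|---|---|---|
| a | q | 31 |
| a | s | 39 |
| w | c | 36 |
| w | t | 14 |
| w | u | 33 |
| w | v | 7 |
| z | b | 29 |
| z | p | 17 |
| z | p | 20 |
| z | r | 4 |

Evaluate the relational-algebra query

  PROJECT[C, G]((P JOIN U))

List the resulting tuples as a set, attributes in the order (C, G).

Joining P and U on G yields {(w, 5, 28, c, 36), (w, 5, 28, t, 14), (w, 5, 28, u, 33), (w, 5, 28, v, 7), (z, 15, 27, b, 29), (z, 15, 27, p, 17), (z, 15, 27, p, 20), (z, 15, 27, r, 4), (z, 16, 37, b, 29), (z, 16, 37, p, 17), (z, 16, 37, p, 20), (z, 16, 37, r, 4)}.
Projecting to C, G (9 duplicate(s) eliminated): {(27, z), (28, w), (37, z)}

{(27, z), (28, w), (37, z)}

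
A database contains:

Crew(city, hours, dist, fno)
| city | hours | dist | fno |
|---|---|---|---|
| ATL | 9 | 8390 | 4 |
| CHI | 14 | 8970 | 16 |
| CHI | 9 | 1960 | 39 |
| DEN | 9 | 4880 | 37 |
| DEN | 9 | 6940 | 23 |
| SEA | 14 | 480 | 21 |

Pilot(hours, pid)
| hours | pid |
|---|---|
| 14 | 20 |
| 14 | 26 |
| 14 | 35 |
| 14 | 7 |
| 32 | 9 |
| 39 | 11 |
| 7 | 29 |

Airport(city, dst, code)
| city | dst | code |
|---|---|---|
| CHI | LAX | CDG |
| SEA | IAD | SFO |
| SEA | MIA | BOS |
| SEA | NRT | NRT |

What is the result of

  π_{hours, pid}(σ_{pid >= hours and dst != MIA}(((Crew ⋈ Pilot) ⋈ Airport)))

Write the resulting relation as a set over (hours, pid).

{(14, 20), (14, 26), (14, 35)}

Natural join on hours: {(CHI, 14, 8970, 16, 20), (CHI, 14, 8970, 16, 26), (CHI, 14, 8970, 16, 35), (CHI, 14, 8970, 16, 7), (SEA, 14, 480, 21, 20), (SEA, 14, 480, 21, 26), (SEA, 14, 480, 21, 35), (SEA, 14, 480, 21, 7)}
Natural join on city: {(CHI, 14, 8970, 16, 20, LAX, CDG), (CHI, 14, 8970, 16, 26, LAX, CDG), (CHI, 14, 8970, 16, 35, LAX, CDG), (CHI, 14, 8970, 16, 7, LAX, CDG), (SEA, 14, 480, 21, 20, IAD, SFO), (SEA, 14, 480, 21, 20, MIA, BOS), (SEA, 14, 480, 21, 20, NRT, NRT), (SEA, 14, 480, 21, 26, IAD, SFO), (SEA, 14, 480, 21, 26, MIA, BOS), (SEA, 14, 480, 21, 26, NRT, NRT), (SEA, 14, 480, 21, 35, IAD, SFO), (SEA, 14, 480, 21, 35, MIA, BOS), (SEA, 14, 480, 21, 35, NRT, NRT), (SEA, 14, 480, 21, 7, IAD, SFO), (SEA, 14, 480, 21, 7, MIA, BOS), (SEA, 14, 480, 21, 7, NRT, NRT)}
Filtering on pid >= hours and dst != MIA leaves {(CHI, 14, 8970, 16, 20, LAX, CDG), (CHI, 14, 8970, 16, 26, LAX, CDG), (CHI, 14, 8970, 16, 35, LAX, CDG), (SEA, 14, 480, 21, 20, IAD, SFO), (SEA, 14, 480, 21, 20, NRT, NRT), (SEA, 14, 480, 21, 26, IAD, SFO), (SEA, 14, 480, 21, 26, NRT, NRT), (SEA, 14, 480, 21, 35, IAD, SFO), (SEA, 14, 480, 21, 35, NRT, NRT)}.
Projecting to hours, pid (6 duplicate(s) eliminated): {(14, 20), (14, 26), (14, 35)}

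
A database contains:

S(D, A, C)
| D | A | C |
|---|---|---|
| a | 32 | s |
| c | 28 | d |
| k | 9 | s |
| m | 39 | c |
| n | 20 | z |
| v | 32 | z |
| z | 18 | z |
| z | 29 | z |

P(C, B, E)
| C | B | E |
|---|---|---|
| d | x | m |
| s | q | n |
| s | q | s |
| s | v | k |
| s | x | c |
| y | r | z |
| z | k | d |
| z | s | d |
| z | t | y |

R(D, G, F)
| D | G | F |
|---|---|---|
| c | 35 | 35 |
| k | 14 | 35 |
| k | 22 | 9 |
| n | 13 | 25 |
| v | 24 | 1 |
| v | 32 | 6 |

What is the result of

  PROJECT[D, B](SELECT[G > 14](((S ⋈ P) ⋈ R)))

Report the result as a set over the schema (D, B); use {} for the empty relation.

{(c, x), (k, q), (k, v), (k, x), (v, k), (v, s), (v, t)}

Natural join on C: {(a, 32, s, q, n), (a, 32, s, q, s), (a, 32, s, v, k), (a, 32, s, x, c), (c, 28, d, x, m), (k, 9, s, q, n), (k, 9, s, q, s), (k, 9, s, v, k), (k, 9, s, x, c), (n, 20, z, k, d), (n, 20, z, s, d), (n, 20, z, t, y), (v, 32, z, k, d), (v, 32, z, s, d), (v, 32, z, t, y), (z, 18, z, k, d), (z, 18, z, s, d), (z, 18, z, t, y), (z, 29, z, k, d), (z, 29, z, s, d), (z, 29, z, t, y)}
Natural join on D: {(c, 28, d, x, m, 35, 35), (k, 9, s, q, n, 14, 35), (k, 9, s, q, n, 22, 9), (k, 9, s, q, s, 14, 35), (k, 9, s, q, s, 22, 9), (k, 9, s, v, k, 14, 35), (k, 9, s, v, k, 22, 9), (k, 9, s, x, c, 14, 35), (k, 9, s, x, c, 22, 9), (n, 20, z, k, d, 13, 25), (n, 20, z, s, d, 13, 25), (n, 20, z, t, y, 13, 25), (v, 32, z, k, d, 24, 1), (v, 32, z, k, d, 32, 6), (v, 32, z, s, d, 24, 1), (v, 32, z, s, d, 32, 6), (v, 32, z, t, y, 24, 1), (v, 32, z, t, y, 32, 6)}
Selection G > 14: {(c, 28, d, x, m, 35, 35), (k, 9, s, q, n, 22, 9), (k, 9, s, q, s, 22, 9), (k, 9, s, v, k, 22, 9), (k, 9, s, x, c, 22, 9), (v, 32, z, k, d, 24, 1), (v, 32, z, k, d, 32, 6), (v, 32, z, s, d, 24, 1), (v, 32, z, s, d, 32, 6), (v, 32, z, t, y, 24, 1), (v, 32, z, t, y, 32, 6)}
π[D, B]: project onto (D, B) (4 duplicate(s) eliminated) → {(c, x), (k, q), (k, v), (k, x), (v, k), (v, s), (v, t)}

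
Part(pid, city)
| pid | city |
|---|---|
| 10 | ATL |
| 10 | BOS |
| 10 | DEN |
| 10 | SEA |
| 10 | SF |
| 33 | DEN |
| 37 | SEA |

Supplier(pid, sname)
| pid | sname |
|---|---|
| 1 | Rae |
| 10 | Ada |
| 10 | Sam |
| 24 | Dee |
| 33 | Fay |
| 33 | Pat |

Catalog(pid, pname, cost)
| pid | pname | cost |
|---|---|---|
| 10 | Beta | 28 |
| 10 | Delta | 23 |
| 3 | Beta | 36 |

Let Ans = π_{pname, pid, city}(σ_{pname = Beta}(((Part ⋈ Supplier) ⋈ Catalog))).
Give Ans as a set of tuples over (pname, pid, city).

Natural join on pid: {(10, ATL, Ada), (10, ATL, Sam), (10, BOS, Ada), (10, BOS, Sam), (10, DEN, Ada), (10, DEN, Sam), (10, SEA, Ada), (10, SEA, Sam), (10, SF, Ada), (10, SF, Sam), (33, DEN, Fay), (33, DEN, Pat)}
Natural join on pid: {(10, ATL, Ada, Beta, 28), (10, ATL, Ada, Delta, 23), (10, ATL, Sam, Beta, 28), (10, ATL, Sam, Delta, 23), (10, BOS, Ada, Beta, 28), (10, BOS, Ada, Delta, 23), (10, BOS, Sam, Beta, 28), (10, BOS, Sam, Delta, 23), (10, DEN, Ada, Beta, 28), (10, DEN, Ada, Delta, 23), (10, DEN, Sam, Beta, 28), (10, DEN, Sam, Delta, 23), (10, SEA, Ada, Beta, 28), (10, SEA, Ada, Delta, 23), (10, SEA, Sam, Beta, 28), (10, SEA, Sam, Delta, 23), (10, SF, Ada, Beta, 28), (10, SF, Ada, Delta, 23), (10, SF, Sam, Beta, 28), (10, SF, Sam, Delta, 23)}
Apply σ_{pname = Beta}; surviving tuples: {(10, ATL, Ada, Beta, 28), (10, ATL, Sam, Beta, 28), (10, BOS, Ada, Beta, 28), (10, BOS, Sam, Beta, 28), (10, DEN, Ada, Beta, 28), (10, DEN, Sam, Beta, 28), (10, SEA, Ada, Beta, 28), (10, SEA, Sam, Beta, 28), (10, SF, Ada, Beta, 28), (10, SF, Sam, Beta, 28)}
π[pname, pid, city]: project onto (pname, pid, city) (5 duplicate(s) eliminated) → {(Beta, 10, ATL), (Beta, 10, BOS), (Beta, 10, DEN), (Beta, 10, SEA), (Beta, 10, SF)}

{(Beta, 10, ATL), (Beta, 10, BOS), (Beta, 10, DEN), (Beta, 10, SEA), (Beta, 10, SF)}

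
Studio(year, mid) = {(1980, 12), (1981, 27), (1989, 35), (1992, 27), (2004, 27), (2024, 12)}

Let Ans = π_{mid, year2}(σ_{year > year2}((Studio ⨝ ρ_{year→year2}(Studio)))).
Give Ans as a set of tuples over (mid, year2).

ρ[year→year2]: schema becomes (year2, mid); tuples unchanged.
Joining Studio and ρ_{year→year2}(Studio) on mid yields {(1980, 12, 1980), (1980, 12, 2024), (1981, 27, 1981), (1981, 27, 1992), (1981, 27, 2004), (1989, 35, 1989), (1992, 27, 1981), (1992, 27, 1992), (1992, 27, 2004), (2004, 27, 1981), (2004, 27, 1992), (2004, 27, 2004), (2024, 12, 1980), (2024, 12, 2024)}.
Filtering on year > year2 leaves {(1992, 27, 1981), (2004, 27, 1981), (2004, 27, 1992), (2024, 12, 1980)}.
π_{mid, year2} gives {(12, 1980), (27, 1981), (27, 1992)} (1 duplicate(s) eliminated).

{(12, 1980), (27, 1981), (27, 1992)}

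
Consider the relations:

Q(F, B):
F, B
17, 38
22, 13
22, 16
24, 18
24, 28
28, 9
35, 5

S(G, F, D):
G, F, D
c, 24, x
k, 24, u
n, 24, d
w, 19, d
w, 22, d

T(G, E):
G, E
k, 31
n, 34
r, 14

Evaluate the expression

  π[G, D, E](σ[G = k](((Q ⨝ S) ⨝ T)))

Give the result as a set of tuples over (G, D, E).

{(k, u, 31)}

Q ⋈ S (natural join on F): {(22, 13, w, d), (22, 16, w, d), (24, 18, c, x), (24, 18, k, u), (24, 18, n, d), (24, 28, c, x), (24, 28, k, u), (24, 28, n, d)}
(Q ⨝ S) ⋈ T (natural join on G): {(24, 18, k, u, 31), (24, 18, n, d, 34), (24, 28, k, u, 31), (24, 28, n, d, 34)}
σ[G = k]: keep tuples satisfying G = k → {(24, 18, k, u, 31), (24, 28, k, u, 31)}
Projecting to G, D, E (1 duplicate(s) eliminated): {(k, u, 31)}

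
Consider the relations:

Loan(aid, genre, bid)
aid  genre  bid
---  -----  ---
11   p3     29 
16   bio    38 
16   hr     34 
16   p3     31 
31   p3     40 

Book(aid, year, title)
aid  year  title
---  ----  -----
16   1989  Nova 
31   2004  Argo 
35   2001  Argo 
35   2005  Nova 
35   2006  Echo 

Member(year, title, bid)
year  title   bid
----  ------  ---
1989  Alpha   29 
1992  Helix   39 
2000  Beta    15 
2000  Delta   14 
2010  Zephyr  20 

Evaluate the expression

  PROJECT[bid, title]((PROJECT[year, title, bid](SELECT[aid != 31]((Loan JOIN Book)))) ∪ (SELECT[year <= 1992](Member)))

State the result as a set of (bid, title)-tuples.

{(29, Alpha), (31, Nova), (34, Nova), (38, Nova), (39, Helix)}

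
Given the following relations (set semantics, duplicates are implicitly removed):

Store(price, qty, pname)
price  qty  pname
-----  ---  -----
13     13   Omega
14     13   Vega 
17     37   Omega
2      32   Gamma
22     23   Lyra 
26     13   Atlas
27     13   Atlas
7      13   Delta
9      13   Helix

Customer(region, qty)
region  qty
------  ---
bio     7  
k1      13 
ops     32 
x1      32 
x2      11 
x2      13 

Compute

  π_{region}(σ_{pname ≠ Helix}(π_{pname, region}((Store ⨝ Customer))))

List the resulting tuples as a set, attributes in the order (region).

{k1, ops, x1, x2}

Natural join on qty: {(13, 13, Omega, k1), (13, 13, Omega, x2), (14, 13, Vega, k1), (14, 13, Vega, x2), (2, 32, Gamma, ops), (2, 32, Gamma, x1), (26, 13, Atlas, k1), (26, 13, Atlas, x2), (27, 13, Atlas, k1), (27, 13, Atlas, x2), (7, 13, Delta, k1), (7, 13, Delta, x2), (9, 13, Helix, k1), (9, 13, Helix, x2)}
π_{pname, region} gives {(Atlas, k1), (Atlas, x2), (Delta, k1), (Delta, x2), (Gamma, ops), (Gamma, x1), (Helix, k1), (Helix, x2), (Omega, k1), (Omega, x2), (Vega, k1), (Vega, x2)} (2 duplicate(s) eliminated).
Selection pname ≠ Helix: {(Atlas, k1), (Atlas, x2), (Delta, k1), (Delta, x2), (Gamma, ops), (Gamma, x1), (Omega, k1), (Omega, x2), (Vega, k1), (Vega, x2)}
π_{region} gives {k1, ops, x1, x2} (6 duplicate(s) eliminated).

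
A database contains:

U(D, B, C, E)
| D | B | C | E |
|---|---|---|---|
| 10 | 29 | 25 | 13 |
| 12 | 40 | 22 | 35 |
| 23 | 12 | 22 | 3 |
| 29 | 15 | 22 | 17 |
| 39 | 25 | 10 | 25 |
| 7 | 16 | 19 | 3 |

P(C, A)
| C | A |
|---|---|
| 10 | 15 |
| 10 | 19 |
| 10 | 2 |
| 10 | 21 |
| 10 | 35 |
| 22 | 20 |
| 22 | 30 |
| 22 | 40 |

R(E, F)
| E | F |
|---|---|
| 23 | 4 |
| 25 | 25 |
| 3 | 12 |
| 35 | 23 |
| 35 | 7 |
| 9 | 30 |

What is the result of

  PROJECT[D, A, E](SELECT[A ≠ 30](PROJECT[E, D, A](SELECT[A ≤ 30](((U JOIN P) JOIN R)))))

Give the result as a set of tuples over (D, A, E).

Natural join on C: {(12, 40, 22, 35, 20), (12, 40, 22, 35, 30), (12, 40, 22, 35, 40), (23, 12, 22, 3, 20), (23, 12, 22, 3, 30), (23, 12, 22, 3, 40), (29, 15, 22, 17, 20), (29, 15, 22, 17, 30), (29, 15, 22, 17, 40), (39, 25, 10, 25, 15), (39, 25, 10, 25, 19), (39, 25, 10, 25, 2), (39, 25, 10, 25, 21), (39, 25, 10, 25, 35)}
Natural join on E: {(12, 40, 22, 35, 20, 23), (12, 40, 22, 35, 20, 7), (12, 40, 22, 35, 30, 23), (12, 40, 22, 35, 30, 7), (12, 40, 22, 35, 40, 23), (12, 40, 22, 35, 40, 7), (23, 12, 22, 3, 20, 12), (23, 12, 22, 3, 30, 12), (23, 12, 22, 3, 40, 12), (39, 25, 10, 25, 15, 25), (39, 25, 10, 25, 19, 25), (39, 25, 10, 25, 2, 25), (39, 25, 10, 25, 21, 25), (39, 25, 10, 25, 35, 25)}
Selection A ≤ 30: {(12, 40, 22, 35, 20, 23), (12, 40, 22, 35, 20, 7), (12, 40, 22, 35, 30, 23), (12, 40, 22, 35, 30, 7), (23, 12, 22, 3, 20, 12), (23, 12, 22, 3, 30, 12), (39, 25, 10, 25, 15, 25), (39, 25, 10, 25, 19, 25), (39, 25, 10, 25, 2, 25), (39, 25, 10, 25, 21, 25)}
π_{E, D, A} gives {(25, 39, 15), (25, 39, 19), (25, 39, 2), (25, 39, 21), (3, 23, 20), (3, 23, 30), (35, 12, 20), (35, 12, 30)} (2 duplicate(s) eliminated).
Selection A ≠ 30: {(25, 39, 15), (25, 39, 19), (25, 39, 2), (25, 39, 21), (3, 23, 20), (35, 12, 20)}
π_{D, A, E} gives {(12, 20, 35), (23, 20, 3), (39, 15, 25), (39, 19, 25), (39, 2, 25), (39, 21, 25)}.

{(12, 20, 35), (23, 20, 3), (39, 15, 25), (39, 19, 25), (39, 2, 25), (39, 21, 25)}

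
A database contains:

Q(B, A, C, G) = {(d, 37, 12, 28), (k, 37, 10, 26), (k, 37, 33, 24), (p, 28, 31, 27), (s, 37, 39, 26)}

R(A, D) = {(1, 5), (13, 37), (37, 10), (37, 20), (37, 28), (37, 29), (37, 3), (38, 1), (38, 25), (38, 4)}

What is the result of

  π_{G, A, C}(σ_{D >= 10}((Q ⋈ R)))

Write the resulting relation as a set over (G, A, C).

{(24, 37, 33), (26, 37, 10), (26, 37, 39), (28, 37, 12)}

Natural join on A: {(d, 37, 12, 28, 10), (d, 37, 12, 28, 20), (d, 37, 12, 28, 28), (d, 37, 12, 28, 29), (d, 37, 12, 28, 3), (k, 37, 10, 26, 10), (k, 37, 10, 26, 20), (k, 37, 10, 26, 28), (k, 37, 10, 26, 29), (k, 37, 10, 26, 3), (k, 37, 33, 24, 10), (k, 37, 33, 24, 20), (k, 37, 33, 24, 28), (k, 37, 33, 24, 29), (k, 37, 33, 24, 3), (s, 37, 39, 26, 10), (s, 37, 39, 26, 20), (s, 37, 39, 26, 28), (s, 37, 39, 26, 29), (s, 37, 39, 26, 3)}
σ[D >= 10]: keep tuples satisfying D >= 10 → {(d, 37, 12, 28, 10), (d, 37, 12, 28, 20), (d, 37, 12, 28, 28), (d, 37, 12, 28, 29), (k, 37, 10, 26, 10), (k, 37, 10, 26, 20), (k, 37, 10, 26, 28), (k, 37, 10, 26, 29), (k, 37, 33, 24, 10), (k, 37, 33, 24, 20), (k, 37, 33, 24, 28), (k, 37, 33, 24, 29), (s, 37, 39, 26, 10), (s, 37, 39, 26, 20), (s, 37, 39, 26, 28), (s, 37, 39, 26, 29)}
Projecting to G, A, C (12 duplicate(s) eliminated): {(24, 37, 33), (26, 37, 10), (26, 37, 39), (28, 37, 12)}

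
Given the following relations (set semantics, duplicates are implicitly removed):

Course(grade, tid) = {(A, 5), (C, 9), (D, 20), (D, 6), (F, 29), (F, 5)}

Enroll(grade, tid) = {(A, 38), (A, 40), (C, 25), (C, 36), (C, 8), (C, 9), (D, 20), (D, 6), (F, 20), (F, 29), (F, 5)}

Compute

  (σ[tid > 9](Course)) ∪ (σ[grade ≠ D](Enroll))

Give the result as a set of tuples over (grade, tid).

{(A, 38), (A, 40), (C, 25), (C, 36), (C, 8), (C, 9), (D, 20), (F, 20), (F, 29), (F, 5)}

Apply σ_{tid > 9}; surviving tuples: {(D, 20), (F, 29)}
Apply σ_{grade ≠ D}; surviving tuples: {(A, 38), (A, 40), (C, 25), (C, 36), (C, 8), (C, 9), (F, 20), (F, 29), (F, 5)}
Union: {(D, 20), (F, 29)} with {(A, 38), (A, 40), (C, 25), (C, 36), (C, 8), (C, 9), (F, 20), (F, 29), (F, 5)} → {(A, 38), (A, 40), (C, 25), (C, 36), (C, 8), (C, 9), (D, 20), (F, 20), (F, 29), (F, 5)}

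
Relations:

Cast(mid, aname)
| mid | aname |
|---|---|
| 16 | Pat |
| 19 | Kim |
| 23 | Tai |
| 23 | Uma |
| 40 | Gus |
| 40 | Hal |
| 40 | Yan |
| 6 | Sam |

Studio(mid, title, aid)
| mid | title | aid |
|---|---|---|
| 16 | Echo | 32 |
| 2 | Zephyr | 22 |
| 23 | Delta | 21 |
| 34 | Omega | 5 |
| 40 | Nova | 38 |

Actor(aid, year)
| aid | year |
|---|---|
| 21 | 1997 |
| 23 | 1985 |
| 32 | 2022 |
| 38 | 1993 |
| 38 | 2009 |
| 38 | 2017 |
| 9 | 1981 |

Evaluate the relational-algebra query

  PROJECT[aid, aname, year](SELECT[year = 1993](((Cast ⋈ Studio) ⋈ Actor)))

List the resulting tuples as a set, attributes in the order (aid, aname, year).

{(38, Gus, 1993), (38, Hal, 1993), (38, Yan, 1993)}

Joining Cast and Studio on mid yields {(16, Pat, Echo, 32), (23, Tai, Delta, 21), (23, Uma, Delta, 21), (40, Gus, Nova, 38), (40, Hal, Nova, 38), (40, Yan, Nova, 38)}.
Joining (Cast ⋈ Studio) and Actor on aid yields {(16, Pat, Echo, 32, 2022), (23, Tai, Delta, 21, 1997), (23, Uma, Delta, 21, 1997), (40, Gus, Nova, 38, 1993), (40, Gus, Nova, 38, 2009), (40, Gus, Nova, 38, 2017), (40, Hal, Nova, 38, 1993), (40, Hal, Nova, 38, 2009), (40, Hal, Nova, 38, 2017), (40, Yan, Nova, 38, 1993), (40, Yan, Nova, 38, 2009), (40, Yan, Nova, 38, 2017)}.
Apply σ_{year = 1993}; surviving tuples: {(40, Gus, Nova, 38, 1993), (40, Hal, Nova, 38, 1993), (40, Yan, Nova, 38, 1993)}
π_{aid, aname, year} gives {(38, Gus, 1993), (38, Hal, 1993), (38, Yan, 1993)}.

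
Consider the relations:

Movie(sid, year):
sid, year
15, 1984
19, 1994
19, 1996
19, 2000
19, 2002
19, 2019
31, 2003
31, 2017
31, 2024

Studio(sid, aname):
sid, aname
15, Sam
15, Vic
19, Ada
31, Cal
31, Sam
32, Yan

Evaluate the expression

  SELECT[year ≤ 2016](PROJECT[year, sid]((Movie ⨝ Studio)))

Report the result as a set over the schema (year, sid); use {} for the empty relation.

{(1984, 15), (1994, 19), (1996, 19), (2000, 19), (2002, 19), (2003, 31)}

Joining Movie and Studio on sid yields {(15, 1984, Sam), (15, 1984, Vic), (19, 1994, Ada), (19, 1996, Ada), (19, 2000, Ada), (19, 2002, Ada), (19, 2019, Ada), (31, 2003, Cal), (31, 2003, Sam), (31, 2017, Cal), (31, 2017, Sam), (31, 2024, Cal), (31, 2024, Sam)}.
π_{year, sid} gives {(1984, 15), (1994, 19), (1996, 19), (2000, 19), (2002, 19), (2003, 31), (2017, 31), (2019, 19), (2024, 31)} (4 duplicate(s) eliminated).
Filtering on year ≤ 2016 leaves {(1984, 15), (1994, 19), (1996, 19), (2000, 19), (2002, 19), (2003, 31)}.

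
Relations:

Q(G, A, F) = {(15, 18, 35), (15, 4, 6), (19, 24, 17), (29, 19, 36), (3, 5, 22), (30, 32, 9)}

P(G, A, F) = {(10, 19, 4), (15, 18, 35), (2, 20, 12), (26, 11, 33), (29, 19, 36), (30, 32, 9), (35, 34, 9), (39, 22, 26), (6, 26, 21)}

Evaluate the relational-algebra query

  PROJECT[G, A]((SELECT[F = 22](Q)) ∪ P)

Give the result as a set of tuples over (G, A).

Selection F = 22: {(3, 5, 22)}
Set union of the two operands is {(10, 19, 4), (15, 18, 35), (2, 20, 12), (26, 11, 33), (29, 19, 36), (3, 5, 22), (30, 32, 9), (35, 34, 9), (39, 22, 26), (6, 26, 21)}.
π[G, A]: project onto (G, A) → {(10, 19), (15, 18), (2, 20), (26, 11), (29, 19), (3, 5), (30, 32), (35, 34), (39, 22), (6, 26)}

{(10, 19), (15, 18), (2, 20), (26, 11), (29, 19), (3, 5), (30, 32), (35, 34), (39, 22), (6, 26)}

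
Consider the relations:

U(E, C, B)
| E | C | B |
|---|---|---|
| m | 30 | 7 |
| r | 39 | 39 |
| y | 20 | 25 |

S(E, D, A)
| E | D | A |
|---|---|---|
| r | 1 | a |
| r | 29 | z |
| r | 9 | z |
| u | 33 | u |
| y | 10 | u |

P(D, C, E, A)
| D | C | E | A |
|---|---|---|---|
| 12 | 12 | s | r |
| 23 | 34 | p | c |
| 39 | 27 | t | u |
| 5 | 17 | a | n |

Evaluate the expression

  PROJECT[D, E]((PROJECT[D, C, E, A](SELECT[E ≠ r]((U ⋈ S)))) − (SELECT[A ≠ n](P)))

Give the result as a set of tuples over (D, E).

U ⋈ S (natural join on E): {(r, 39, 39, 1, a), (r, 39, 39, 29, z), (r, 39, 39, 9, z), (y, 20, 25, 10, u)}
Apply σ_{E ≠ r}; surviving tuples: {(y, 20, 25, 10, u)}
Projecting to D, C, E, A: {(10, 20, y, u)}
Apply σ_{A ≠ n}; surviving tuples: {(12, 12, s, r), (23, 34, p, c), (39, 27, t, u)}
Set difference of the two operands is {(10, 20, y, u)}.
Projecting to D, E: {(10, y)}

{(10, y)}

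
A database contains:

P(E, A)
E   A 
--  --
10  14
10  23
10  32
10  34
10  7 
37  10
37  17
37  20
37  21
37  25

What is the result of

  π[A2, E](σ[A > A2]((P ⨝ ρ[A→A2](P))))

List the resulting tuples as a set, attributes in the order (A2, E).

ρ[A→A2]: schema becomes (E, A2); tuples unchanged.
Natural join on E: {(10, 14, 14), (10, 14, 23), (10, 14, 32), (10, 14, 34), (10, 14, 7), (10, 23, 14), (10, 23, 23), (10, 23, 32), (10, 23, 34), (10, 23, 7), (10, 32, 14), (10, 32, 23), (10, 32, 32), (10, 32, 34), (10, 32, 7), (10, 34, 14), (10, 34, 23), (10, 34, 32), (10, 34, 34), (10, 34, 7), (10, 7, 14), (10, 7, 23), (10, 7, 32), (10, 7, 34), (10, 7, 7), (37, 10, 10), (37, 10, 17), (37, 10, 20), (37, 10, 21), (37, 10, 25), (37, 17, 10), (37, 17, 17), (37, 17, 20), (37, 17, 21), (37, 17, 25), (37, 20, 10), (37, 20, 17), (37, 20, 20), (37, 20, 21), (37, 20, 25), (37, 21, 10), (37, 21, 17), (37, 21, 20), (37, 21, 21), (37, 21, 25), (37, 25, 10), (37, 25, 17), (37, 25, 20), (37, 25, 21), (37, 25, 25)}
Selection A > A2: {(10, 14, 7), (10, 23, 14), (10, 23, 7), (10, 32, 14), (10, 32, 23), (10, 32, 7), (10, 34, 14), (10, 34, 23), (10, 34, 32), (10, 34, 7), (37, 17, 10), (37, 20, 10), (37, 20, 17), (37, 21, 10), (37, 21, 17), (37, 21, 20), (37, 25, 10), (37, 25, 17), (37, 25, 20), (37, 25, 21)}
Projecting to A2, E (12 duplicate(s) eliminated): {(10, 37), (14, 10), (17, 37), (20, 37), (21, 37), (23, 10), (32, 10), (7, 10)}

{(10, 37), (14, 10), (17, 37), (20, 37), (21, 37), (23, 10), (32, 10), (7, 10)}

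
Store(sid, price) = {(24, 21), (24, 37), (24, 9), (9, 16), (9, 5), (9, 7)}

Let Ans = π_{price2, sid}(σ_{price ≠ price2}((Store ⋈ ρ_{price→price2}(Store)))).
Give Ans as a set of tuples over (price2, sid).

{(16, 9), (21, 24), (37, 24), (5, 9), (7, 9), (9, 24)}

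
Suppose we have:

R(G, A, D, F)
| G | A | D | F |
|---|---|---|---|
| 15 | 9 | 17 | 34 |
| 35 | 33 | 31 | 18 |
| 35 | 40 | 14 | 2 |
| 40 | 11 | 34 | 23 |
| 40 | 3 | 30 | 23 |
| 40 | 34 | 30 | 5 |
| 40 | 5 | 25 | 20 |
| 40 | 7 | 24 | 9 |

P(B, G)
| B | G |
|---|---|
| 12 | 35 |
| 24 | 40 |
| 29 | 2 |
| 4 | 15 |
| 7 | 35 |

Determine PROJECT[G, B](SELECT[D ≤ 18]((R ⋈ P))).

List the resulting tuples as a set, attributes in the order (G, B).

{(15, 4), (35, 12), (35, 7)}

R ⋈ P (natural join on G): {(15, 9, 17, 34, 4), (35, 33, 31, 18, 12), (35, 33, 31, 18, 7), (35, 40, 14, 2, 12), (35, 40, 14, 2, 7), (40, 11, 34, 23, 24), (40, 3, 30, 23, 24), (40, 34, 30, 5, 24), (40, 5, 25, 20, 24), (40, 7, 24, 9, 24)}
σ[D ≤ 18]: keep tuples satisfying D ≤ 18 → {(15, 9, 17, 34, 4), (35, 40, 14, 2, 12), (35, 40, 14, 2, 7)}
π_{G, B} gives {(15, 4), (35, 12), (35, 7)}.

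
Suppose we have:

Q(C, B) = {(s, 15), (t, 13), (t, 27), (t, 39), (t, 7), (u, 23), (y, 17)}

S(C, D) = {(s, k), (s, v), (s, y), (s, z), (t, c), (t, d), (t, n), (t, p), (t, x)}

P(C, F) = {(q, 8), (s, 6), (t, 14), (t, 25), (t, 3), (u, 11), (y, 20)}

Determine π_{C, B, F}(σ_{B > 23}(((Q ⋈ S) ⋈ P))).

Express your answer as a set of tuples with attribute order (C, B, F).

{(t, 27, 14), (t, 27, 25), (t, 27, 3), (t, 39, 14), (t, 39, 25), (t, 39, 3)}

Natural join on C: {(s, 15, k), (s, 15, v), (s, 15, y), (s, 15, z), (t, 13, c), (t, 13, d), (t, 13, n), (t, 13, p), (t, 13, x), (t, 27, c), (t, 27, d), (t, 27, n), (t, 27, p), (t, 27, x), (t, 39, c), (t, 39, d), (t, 39, n), (t, 39, p), (t, 39, x), (t, 7, c), (t, 7, d), (t, 7, n), (t, 7, p), (t, 7, x)}
Natural join on C: {(s, 15, k, 6), (s, 15, v, 6), (s, 15, y, 6), (s, 15, z, 6), (t, 13, c, 14), (t, 13, c, 25), (t, 13, c, 3), (t, 13, d, 14), (t, 13, d, 25), (t, 13, d, 3), (t, 13, n, 14), (t, 13, n, 25), (t, 13, n, 3), (t, 13, p, 14), (t, 13, p, 25), (t, 13, p, 3), (t, 13, x, 14), (t, 13, x, 25), (t, 13, x, 3), (t, 27, c, 14), (t, 27, c, 25), (t, 27, c, 3), (t, 27, d, 14), (t, 27, d, 25), (t, 27, d, 3), (t, 27, n, 14), (t, 27, n, 25), (t, 27, n, 3), (t, 27, p, 14), (t, 27, p, 25), (t, 27, p, 3), (t, 27, x, 14), (t, 27, x, 25), (t, 27, x, 3), (t, 39, c, 14), (t, 39, c, 25), (t, 39, c, 3), (t, 39, d, 14), (t, 39, d, 25), (t, 39, d, 3), (t, 39, n, 14), (t, 39, n, 25), (t, 39, n, 3), (t, 39, p, 14), (t, 39, p, 25), (t, 39, p, 3), (t, 39, x, 14), (t, 39, x, 25), (t, 39, x, 3), (t, 7, c, 14), (t, 7, c, 25), (t, 7, c, 3), (t, 7, d, 14), (t, 7, d, 25), (t, 7, d, 3), (t, 7, n, 14), (t, 7, n, 25), (t, 7, n, 3), (t, 7, p, 14), (t, 7, p, 25), (t, 7, p, 3), (t, 7, x, 14), (t, 7, x, 25), (t, 7, x, 3)}
σ[B > 23]: keep tuples satisfying B > 23 → {(t, 27, c, 14), (t, 27, c, 25), (t, 27, c, 3), (t, 27, d, 14), (t, 27, d, 25), (t, 27, d, 3), (t, 27, n, 14), (t, 27, n, 25), (t, 27, n, 3), (t, 27, p, 14), (t, 27, p, 25), (t, 27, p, 3), (t, 27, x, 14), (t, 27, x, 25), (t, 27, x, 3), (t, 39, c, 14), (t, 39, c, 25), (t, 39, c, 3), (t, 39, d, 14), (t, 39, d, 25), (t, 39, d, 3), (t, 39, n, 14), (t, 39, n, 25), (t, 39, n, 3), (t, 39, p, 14), (t, 39, p, 25), (t, 39, p, 3), (t, 39, x, 14), (t, 39, x, 25), (t, 39, x, 3)}
Keep only column(s) C, B, F (24 duplicate(s) eliminated): {(t, 27, 14), (t, 27, 25), (t, 27, 3), (t, 39, 14), (t, 39, 25), (t, 39, 3)}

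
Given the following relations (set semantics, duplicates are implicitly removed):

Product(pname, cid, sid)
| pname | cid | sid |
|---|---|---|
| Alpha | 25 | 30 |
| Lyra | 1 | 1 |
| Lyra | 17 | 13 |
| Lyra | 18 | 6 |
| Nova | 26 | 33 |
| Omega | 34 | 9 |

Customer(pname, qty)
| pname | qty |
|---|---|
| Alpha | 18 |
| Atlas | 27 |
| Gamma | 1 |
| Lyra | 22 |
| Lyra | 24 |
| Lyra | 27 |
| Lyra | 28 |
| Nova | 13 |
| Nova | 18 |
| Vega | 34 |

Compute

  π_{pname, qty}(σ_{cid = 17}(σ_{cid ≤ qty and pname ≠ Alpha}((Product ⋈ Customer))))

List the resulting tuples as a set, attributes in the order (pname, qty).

{(Lyra, 22), (Lyra, 24), (Lyra, 27), (Lyra, 28)}

Natural join on pname: {(Alpha, 25, 30, 18), (Lyra, 1, 1, 22), (Lyra, 1, 1, 24), (Lyra, 1, 1, 27), (Lyra, 1, 1, 28), (Lyra, 17, 13, 22), (Lyra, 17, 13, 24), (Lyra, 17, 13, 27), (Lyra, 17, 13, 28), (Lyra, 18, 6, 22), (Lyra, 18, 6, 24), (Lyra, 18, 6, 27), (Lyra, 18, 6, 28), (Nova, 26, 33, 13), (Nova, 26, 33, 18)}
Selection cid ≤ qty and pname ≠ Alpha: {(Lyra, 1, 1, 22), (Lyra, 1, 1, 24), (Lyra, 1, 1, 27), (Lyra, 1, 1, 28), (Lyra, 17, 13, 22), (Lyra, 17, 13, 24), (Lyra, 17, 13, 27), (Lyra, 17, 13, 28), (Lyra, 18, 6, 22), (Lyra, 18, 6, 24), (Lyra, 18, 6, 27), (Lyra, 18, 6, 28)}
Selection cid = 17: {(Lyra, 17, 13, 22), (Lyra, 17, 13, 24), (Lyra, 17, 13, 27), (Lyra, 17, 13, 28)}
Projecting to pname, qty: {(Lyra, 22), (Lyra, 24), (Lyra, 27), (Lyra, 28)}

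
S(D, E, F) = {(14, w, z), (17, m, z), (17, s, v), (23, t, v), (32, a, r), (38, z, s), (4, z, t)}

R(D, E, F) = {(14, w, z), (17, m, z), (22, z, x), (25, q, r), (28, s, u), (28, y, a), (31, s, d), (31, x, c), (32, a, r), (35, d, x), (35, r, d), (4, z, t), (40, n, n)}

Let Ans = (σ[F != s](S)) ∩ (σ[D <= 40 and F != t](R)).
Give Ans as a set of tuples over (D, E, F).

{(14, w, z), (17, m, z), (32, a, r)}

Filtering on F != s leaves {(14, w, z), (17, m, z), (17, s, v), (23, t, v), (32, a, r), (4, z, t)}.
Filtering on D <= 40 and F != t leaves {(14, w, z), (17, m, z), (22, z, x), (25, q, r), (28, s, u), (28, y, a), (31, s, d), (31, x, c), (32, a, r), (35, d, x), (35, r, d), (40, n, n)}.
Taking the intersection: {(14, w, z), (17, m, z), (32, a, r)}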